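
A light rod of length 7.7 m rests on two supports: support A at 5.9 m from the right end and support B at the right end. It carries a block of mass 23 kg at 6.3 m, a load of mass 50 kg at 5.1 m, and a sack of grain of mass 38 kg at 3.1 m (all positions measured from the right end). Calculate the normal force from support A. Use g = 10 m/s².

Choose support B as the axis so its reaction then has zero moment arm.
Block: 23 × 10 = 230 N down at 6.3 m → arm 6.3 m, τ = 230 × 6.3 = 1449 N·m counterclockwise.
Load: 50 × 10 = 500 N down at 5.1 m → arm 5.1 m, τ = 500 × 5.1 = 2550 N·m counterclockwise.
Sack of grain: 38 × 10 = 380 N down at 3.1 m → arm 3.1 m, τ = 380 × 3.1 = 1178 N·m counterclockwise.
Net load moment about support B = 5177 N·m counterclockwise.
Reaction R at support A is upward at 5.9 m, arm 5.9 m → moment R × 5.9 clockwise.
Balancing moments: R × 5.9 = 5177, giving R = 877 N.

R_A ≈ 877 N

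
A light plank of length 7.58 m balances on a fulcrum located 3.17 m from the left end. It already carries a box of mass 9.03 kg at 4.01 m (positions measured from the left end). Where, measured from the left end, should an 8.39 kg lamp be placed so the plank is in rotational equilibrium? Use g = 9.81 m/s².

Taking torques about the fulcrum (at 3.17 m from the left end):
Box: 9.03 × 9.81 = 88.58 N down at 4.01 m → arm 0.84 m, τ = 88.58 × 0.84 = 74.41 N·m clockwise.
Net moment of existing loads = 74.41 N·m clockwise.
The lamp weighs 8.39 × 9.81 = 82.31 N and must supply an equal counterclockwise moment, so its lever arm about the fulcrum is 74.41 / 82.31 = 0.904 m.
That puts it at 3.17 − 0.904 = 2.27 m from the left end.

x ≈ 2.27 m from the left end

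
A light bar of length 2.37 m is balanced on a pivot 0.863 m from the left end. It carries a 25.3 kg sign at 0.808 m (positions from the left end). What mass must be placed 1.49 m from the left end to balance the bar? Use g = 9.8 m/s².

Take moments about the pivot (at 0.863 m from the left end).
Sign: 25.3 × 9.8 = 247.9 N down at 0.808 m → arm 0.055 m, τ = 247.9 × 0.055 = 13.63 N·m counterclockwise.
Net moment of known loads = 13.63 N·m counterclockwise.
An unknown mass m at 1.49 m has arm 0.627 m; its moment is m·g·0.627 clockwise.
For rotational equilibrium, m × 9.8 × 0.627 = 13.63, so m = 13.63 / (9.8 × 0.627) = 2.22 kg.

m ≈ 2.22 kg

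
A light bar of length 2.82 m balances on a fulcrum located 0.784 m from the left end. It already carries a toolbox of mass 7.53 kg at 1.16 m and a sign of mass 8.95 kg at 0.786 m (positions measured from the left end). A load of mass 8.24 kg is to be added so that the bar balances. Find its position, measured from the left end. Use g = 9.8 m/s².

x ≈ 0.438 m from the left end

Choose the fulcrum (at 0.784 m from the left end) as the axis so the support reaction has zero arm there.
Toolbox: 7.53 × 9.8 = 73.79 N down at 1.16 m → arm 0.376 m, τ = 73.79 × 0.376 = 27.75 N·m clockwise.
Sign: 8.95 × 9.8 = 87.71 N down at 0.786 m → arm 0.002 m, τ = 87.71 × 0.002 = 0.1754 N·m clockwise.
Net moment of existing loads = 27.93 N·m clockwise.
The load weighs 8.24 × 9.8 = 80.75 N and must supply an equal counterclockwise moment, so its lever arm about the fulcrum is 27.93 / 80.75 = 0.346 m.
That puts it at 0.784 − 0.346 = 0.438 m from the left end.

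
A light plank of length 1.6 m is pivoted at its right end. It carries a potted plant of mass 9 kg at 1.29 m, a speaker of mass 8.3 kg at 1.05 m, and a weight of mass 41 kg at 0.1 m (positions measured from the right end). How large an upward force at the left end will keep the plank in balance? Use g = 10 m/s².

F ≈ 153 N

Choose the right end as the axis so the unknown pivot reaction has zero arm there.
Potted plant: 9 × 10 = 90 N down at 1.29 m → arm 1.29 m, τ = 90 × 1.29 = 116.1 N·m counterclockwise.
Speaker: 8.3 × 10 = 83 N down at 1.05 m → arm 1.05 m, τ = 83 × 1.05 = 87.15 N·m counterclockwise.
Weight: 41 × 10 = 410 N down at 0.1 m → arm 0.1 m, τ = 410 × 0.1 = 41 N·m counterclockwise.
Net moment of the loads = 244.2 N·m counterclockwise.
The upward force F acts at the left end, arm 1.6 m, giving F × 1.6 clockwise.
For rotational equilibrium, F × 1.6 = 244.2, so F = 244.2 / 1.6 = 153 N.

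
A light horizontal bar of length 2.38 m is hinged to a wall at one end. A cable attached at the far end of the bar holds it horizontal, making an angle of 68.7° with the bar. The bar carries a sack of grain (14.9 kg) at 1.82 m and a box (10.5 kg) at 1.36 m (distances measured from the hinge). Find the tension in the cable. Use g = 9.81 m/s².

T ≈ 183 N

About the hinge:
Sack of grain: 14.9 × 9.81 = 146.2 N down at 1.82 m → arm 1.82 m, τ = 146.2 × 1.82 = 266.1 N·m clockwise.
Box: 10.5 × 9.81 = 103 N down at 1.36 m → arm 1.36 m, τ = 103 × 1.36 = 140.1 N·m clockwise.
Total clockwise load moment = 406.2 N·m.
The cable tension T acts at 2.38 m; only its component perpendicular to the bar, T sinθ, produces torque. sin 68.7° = 0.9317.
Στ = 0 ⇒ T × 2.38 × 0.9317 = 406.2 ⇒ T = 406.2 / 2.217 = 183 N.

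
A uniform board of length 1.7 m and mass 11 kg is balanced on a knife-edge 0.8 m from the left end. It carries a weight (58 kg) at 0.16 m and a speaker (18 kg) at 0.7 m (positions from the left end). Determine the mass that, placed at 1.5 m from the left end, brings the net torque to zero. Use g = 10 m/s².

Choose the knife-edge (at 0.8 m from the left end) as the axis so the support reaction has zero arm there.
Beam weight: 11 × 10 = 110 N down at 0.85 m → arm 0.05 m, τ = 110 × 0.05 = 5.5 N·m clockwise.
Weight: 58 × 10 = 580 N down at 0.16 m → arm 0.64 m, τ = 580 × 0.64 = 371.2 N·m counterclockwise.
Speaker: 18 × 10 = 180 N down at 0.7 m → arm 0.1 m, τ = 180 × 0.1 = 18 N·m counterclockwise.
Net moment of known loads = 383.7 N·m counterclockwise.
An unknown mass m at 1.5 m has arm 0.7 m; its moment is m·g·0.7 clockwise.
For rotational equilibrium, m × 10 × 0.7 = 383.7, so m = 383.7 / (10 × 0.7) = 54.8 kg.

m ≈ 54.8 kg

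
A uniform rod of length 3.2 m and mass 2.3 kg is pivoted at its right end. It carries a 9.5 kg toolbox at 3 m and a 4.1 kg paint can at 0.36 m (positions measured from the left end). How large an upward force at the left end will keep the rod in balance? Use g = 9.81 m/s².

F ≈ 52.8 N

Sum moments about the right end (the unknown pivot reaction has zero arm there).
Beam weight: 2.3 × 9.81 = 22.56 N down at 1.6 m → arm 1.6 m, τ = 22.56 × 1.6 = 36.1 N·m counterclockwise.
Toolbox: 9.5 × 9.81 = 93.2 N down at 3 m → arm 0.2 m, τ = 93.2 × 0.2 = 18.64 N·m counterclockwise.
Paint can: 4.1 × 9.81 = 40.22 N down at 0.36 m → arm 2.84 m, τ = 40.22 × 2.84 = 114.2 N·m counterclockwise.
Net moment of the loads = 168.9 N·m counterclockwise.
The upward force F acts at the left end, arm 3.2 m, giving F × 3.2 clockwise.
For rotational equilibrium, F × 3.2 = 168.9, so F = 168.9 / 3.2 = 52.8 N.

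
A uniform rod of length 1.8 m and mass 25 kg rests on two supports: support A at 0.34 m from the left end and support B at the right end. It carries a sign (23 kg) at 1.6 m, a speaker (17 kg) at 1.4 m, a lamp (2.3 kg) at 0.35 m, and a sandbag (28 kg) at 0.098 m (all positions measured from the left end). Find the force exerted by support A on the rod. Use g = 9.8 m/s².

R_A ≈ 570 N

Sum moments about support B (its reaction then has zero moment arm).
Beam weight: 25 × 9.8 = 245 N down at 0.9 m → arm 0.9 m, τ = 245 × 0.9 = 220.5 N·m counterclockwise.
Sign: 23 × 9.8 = 225.4 N down at 1.6 m → arm 0.2 m, τ = 225.4 × 0.2 = 45.08 N·m counterclockwise.
Speaker: 17 × 9.8 = 166.6 N down at 1.4 m → arm 0.4 m, τ = 166.6 × 0.4 = 66.64 N·m counterclockwise.
Lamp: 2.3 × 9.8 = 22.54 N down at 0.35 m → arm 1.45 m, τ = 22.54 × 1.45 = 32.68 N·m counterclockwise.
Sandbag: 28 × 9.8 = 274.4 N down at 0.098 m → arm 1.702 m, τ = 274.4 × 1.702 = 467 N·m counterclockwise.
Net load moment about support B = 831.9 N·m counterclockwise.
Reaction R at support A is upward at 0.34 m, arm 1.46 m → moment R × 1.46 clockwise.
Στ = 0 ⇒ R × 1.46 = 831.9 ⇒ R = 570 N.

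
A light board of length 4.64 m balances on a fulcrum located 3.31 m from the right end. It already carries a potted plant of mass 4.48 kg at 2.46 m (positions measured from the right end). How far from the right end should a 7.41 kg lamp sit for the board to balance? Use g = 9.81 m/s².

Taking torques about the fulcrum (at 3.31 m from the right end):
Potted plant: 4.48 × 9.81 = 43.95 N down at 2.46 m → arm 0.85 m, τ = 43.95 × 0.85 = 37.36 N·m clockwise.
Net moment of existing loads = 37.36 N·m clockwise.
The lamp weighs 7.41 × 9.81 = 72.69 N and must supply an equal counterclockwise moment, so its lever arm about the fulcrum is 37.36 / 72.69 = 0.514 m.
That puts it at 3.31 + 0.514 = 3.82 m from the right end.

x ≈ 3.82 m from the right end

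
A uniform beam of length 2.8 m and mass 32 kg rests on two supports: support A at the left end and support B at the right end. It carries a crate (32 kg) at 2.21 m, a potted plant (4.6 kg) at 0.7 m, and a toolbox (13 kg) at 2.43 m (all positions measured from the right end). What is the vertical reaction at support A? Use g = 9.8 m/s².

R_A ≈ 526 N

Sum moments about support B (its reaction then has zero moment arm).
Beam weight: 32 × 9.8 = 313.6 N down at 1.4 m → arm 1.4 m, τ = 313.6 × 1.4 = 439 N·m counterclockwise.
Crate: 32 × 9.8 = 313.6 N down at 2.21 m → arm 2.21 m, τ = 313.6 × 2.21 = 693.1 N·m counterclockwise.
Potted plant: 4.6 × 9.8 = 45.08 N down at 0.7 m → arm 0.7 m, τ = 45.08 × 0.7 = 31.56 N·m counterclockwise.
Toolbox: 13 × 9.8 = 127.4 N down at 2.43 m → arm 2.43 m, τ = 127.4 × 2.43 = 309.6 N·m counterclockwise.
Net load moment about support B = 1473 N·m counterclockwise.
Reaction R at support A is upward at 2.8 m, arm 2.8 m → moment R × 2.8 clockwise.
Στ = 0 ⇒ R × 2.8 = 1473 ⇒ R = 526 N.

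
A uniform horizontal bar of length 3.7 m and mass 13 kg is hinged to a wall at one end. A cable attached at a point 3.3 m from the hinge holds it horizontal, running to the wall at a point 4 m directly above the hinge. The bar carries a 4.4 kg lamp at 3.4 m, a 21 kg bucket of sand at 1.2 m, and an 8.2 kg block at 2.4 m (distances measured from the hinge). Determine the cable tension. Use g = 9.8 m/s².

T ≈ 323 N

Taking torques about the hinge:
Beam weight: 13 × 9.8 = 127.4 N down at 1.85 m → arm 1.85 m, τ = 127.4 × 1.85 = 235.7 N·m clockwise.
Lamp: 4.4 × 9.8 = 43.12 N down at 3.4 m → arm 3.4 m, τ = 43.12 × 3.4 = 146.6 N·m clockwise.
Bucket of sand: 21 × 9.8 = 205.8 N down at 1.2 m → arm 1.2 m, τ = 205.8 × 1.2 = 247 N·m clockwise.
Block: 8.2 × 9.8 = 80.36 N down at 2.4 m → arm 2.4 m, τ = 80.36 × 2.4 = 192.9 N·m clockwise.
Total clockwise load moment = 822.2 N·m.
The cable tension T acts at 3.3 m; only its component perpendicular to the bar, T sinθ, produces torque. sinθ = h/√(h²+d²) = 4/√(4²+3.3²) = 0.7714.
Στ = 0 ⇒ T × 3.3 × 0.7714 = 822.2 ⇒ T = 822.2 / 2.546 = 323 N.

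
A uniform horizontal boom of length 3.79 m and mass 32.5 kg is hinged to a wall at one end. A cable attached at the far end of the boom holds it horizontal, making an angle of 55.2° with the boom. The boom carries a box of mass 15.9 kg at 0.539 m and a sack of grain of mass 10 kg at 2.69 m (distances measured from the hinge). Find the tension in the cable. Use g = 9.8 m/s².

T ≈ 306 N

Taking torques about the hinge:
Beam weight: 32.5 × 9.8 = 318.5 N down at 1.895 m → arm 1.895 m, τ = 318.5 × 1.895 = 603.6 N·m clockwise.
Box: 15.9 × 9.8 = 155.8 N down at 0.539 m → arm 0.539 m, τ = 155.8 × 0.539 = 83.98 N·m clockwise.
Sack of grain: 10 × 9.8 = 98 N down at 2.69 m → arm 2.69 m, τ = 98 × 2.69 = 263.6 N·m clockwise.
Total clockwise load moment = 951.2 N·m.
The cable tension T acts at 3.79 m; only its component perpendicular to the boom, T sinθ, produces torque. sin 55.2° = 0.8211.
Balancing moments: T × 3.79 × 0.8211 = 951.2, giving T = 951.2 / 3.112 = 306 N.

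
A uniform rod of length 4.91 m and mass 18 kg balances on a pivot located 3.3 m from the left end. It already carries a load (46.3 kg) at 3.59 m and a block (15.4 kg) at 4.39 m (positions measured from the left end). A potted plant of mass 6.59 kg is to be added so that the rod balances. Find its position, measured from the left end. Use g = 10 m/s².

Taking torques about the pivot (at 3.3 m from the left end):
Beam weight: 18 × 10 = 180 N down at 2.455 m → arm 0.845 m, τ = 180 × 0.845 = 152.1 N·m counterclockwise.
Load: 46.3 × 10 = 463 N down at 3.59 m → arm 0.29 m, τ = 463 × 0.29 = 134.3 N·m clockwise.
Block: 15.4 × 10 = 154 N down at 4.39 m → arm 1.09 m, τ = 154 × 1.09 = 167.9 N·m clockwise.
Net moment of existing loads = 150.1 N·m clockwise.
The potted plant weighs 6.59 × 10 = 65.9 N and must supply an equal counterclockwise moment, so its lever arm about the pivot is 150.1 / 65.9 = 2.28 m.
That puts it at 3.3 − 2.28 = 1.02 m from the left end.

x ≈ 1.02 m from the left end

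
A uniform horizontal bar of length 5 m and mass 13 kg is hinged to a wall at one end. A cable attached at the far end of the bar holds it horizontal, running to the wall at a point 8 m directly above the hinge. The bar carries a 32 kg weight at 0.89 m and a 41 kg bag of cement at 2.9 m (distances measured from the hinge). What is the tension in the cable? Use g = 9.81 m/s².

Taking torques about the hinge:
Beam weight: 13 × 9.81 = 127.5 N down at 2.5 m → arm 2.5 m, τ = 127.5 × 2.5 = 318.8 N·m clockwise.
Weight: 32 × 9.81 = 313.9 N down at 0.89 m → arm 0.89 m, τ = 313.9 × 0.89 = 279.4 N·m clockwise.
Bag of cement: 41 × 9.81 = 402.2 N down at 2.9 m → arm 2.9 m, τ = 402.2 × 2.9 = 1166 N·m clockwise.
Total clockwise load moment = 1764 N·m.
The cable tension T acts at 5 m; only its component perpendicular to the bar, T sinθ, produces torque. sinθ = h/√(h²+d²) = 8/√(8²+5²) = 0.848.
Στ = 0 ⇒ T × 5 × 0.848 = 1764 ⇒ T = 1764 / 4.24 = 416 N.

T ≈ 416 N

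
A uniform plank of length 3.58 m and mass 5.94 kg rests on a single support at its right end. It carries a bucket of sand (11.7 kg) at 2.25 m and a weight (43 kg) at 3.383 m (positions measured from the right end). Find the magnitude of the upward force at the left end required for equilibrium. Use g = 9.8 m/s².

Take moments about the right end.
Beam weight: 5.94 × 9.8 = 58.21 N down at 1.79 m → arm 1.79 m, τ = 58.21 × 1.79 = 104.2 N·m counterclockwise.
Bucket of sand: 11.7 × 9.8 = 114.7 N down at 2.25 m → arm 2.25 m, τ = 114.7 × 2.25 = 258.1 N·m counterclockwise.
Weight: 43 × 9.8 = 421.4 N down at 3.383 m → arm 3.383 m, τ = 421.4 × 3.383 = 1426 N·m counterclockwise.
Net moment of the loads = 1788 N·m counterclockwise.
The upward force F acts at the left end, arm 3.58 m, giving F × 3.58 clockwise.
For rotational equilibrium, F × 3.58 = 1788, so F = 1788 / 3.58 = 499 N.

F ≈ 499 N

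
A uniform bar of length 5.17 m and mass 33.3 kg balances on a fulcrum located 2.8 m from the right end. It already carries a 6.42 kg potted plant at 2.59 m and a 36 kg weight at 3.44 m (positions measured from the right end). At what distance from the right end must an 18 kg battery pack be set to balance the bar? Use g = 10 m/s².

Taking torques about the fulcrum (at 2.8 m from the right end):
Beam weight: 33.3 × 10 = 333 N down at 2.585 m → arm 0.215 m, τ = 333 × 0.215 = 71.59 N·m clockwise.
Potted plant: 6.42 × 10 = 64.2 N down at 2.59 m → arm 0.21 m, τ = 64.2 × 0.21 = 13.48 N·m clockwise.
Weight: 36 × 10 = 360 N down at 3.44 m → arm 0.64 m, τ = 360 × 0.64 = 230.4 N·m counterclockwise.
Net moment of existing loads = 145.3 N·m counterclockwise.
The battery pack weighs 18 × 10 = 180 N and must supply an equal clockwise moment, so its lever arm about the fulcrum is 145.3 / 180 = 0.807 m.
That puts it at 2.8 − 0.807 = 1.99 m from the right end.

x ≈ 1.99 m from the right end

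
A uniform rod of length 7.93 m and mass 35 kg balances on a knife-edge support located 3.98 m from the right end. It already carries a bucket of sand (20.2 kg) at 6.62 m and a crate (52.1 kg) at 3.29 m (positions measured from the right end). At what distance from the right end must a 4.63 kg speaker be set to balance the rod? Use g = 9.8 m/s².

Take moments about the knife-edge support (at 3.98 m from the right end).
Beam weight: 35 × 9.8 = 343 N down at 3.965 m → arm 0.015 m, τ = 343 × 0.015 = 5.145 N·m clockwise.
Bucket of sand: 20.2 × 9.8 = 198 N down at 6.62 m → arm 2.64 m, τ = 198 × 2.64 = 522.7 N·m counterclockwise.
Crate: 52.1 × 9.8 = 510.6 N down at 3.29 m → arm 0.69 m, τ = 510.6 × 0.69 = 352.3 N·m clockwise.
Net moment of existing loads = 165.3 N·m counterclockwise.
The speaker weighs 4.63 × 9.8 = 45.37 N and must supply an equal clockwise moment, so its lever arm about the knife-edge support is 165.3 / 45.37 = 3.64 m.
That puts it at 3.98 − 3.64 = 0.34 m from the right end.

x ≈ 0.34 m from the right end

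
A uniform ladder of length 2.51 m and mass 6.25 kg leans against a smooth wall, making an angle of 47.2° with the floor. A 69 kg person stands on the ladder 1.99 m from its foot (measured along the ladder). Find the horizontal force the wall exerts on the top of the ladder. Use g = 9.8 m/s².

N_wall ≈ 525 N

Sum moments about the foot of the ladder (the floor normal and friction both act there and drop out).
Ladder weight 6.25×9.8 = 61.25 N acts at 1.255 m along the ladder; its horizontal arm is 1.255·cos47.2° = 0.8527 m → τ = 52.23 N·m clockwise.
Person: 69×9.8 = 676.2 N at 1.99 m → arm 1.352 m → τ = 914.2 N·m clockwise.
Wall normal N acts horizontally at the top; its moment arm is the height L sinθ = 2.51·sin47.2° = 1.842 m, counterclockwise.
Setting net torque to zero: N × 1.842 = 966.4 → N = 525 N.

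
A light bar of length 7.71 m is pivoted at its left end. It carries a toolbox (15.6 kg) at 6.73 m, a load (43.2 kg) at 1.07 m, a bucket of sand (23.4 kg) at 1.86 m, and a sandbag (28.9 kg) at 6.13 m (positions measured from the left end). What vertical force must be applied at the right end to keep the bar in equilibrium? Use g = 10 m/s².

Choose the left end as the axis so the unknown pivot reaction has zero arm there.
Toolbox: 15.6 × 10 = 156 N down at 6.73 m → arm 6.73 m, τ = 156 × 6.73 = 1050 N·m clockwise.
Load: 43.2 × 10 = 432 N down at 1.07 m → arm 1.07 m, τ = 432 × 1.07 = 462.2 N·m clockwise.
Bucket of sand: 23.4 × 10 = 234 N down at 1.86 m → arm 1.86 m, τ = 234 × 1.86 = 435.2 N·m clockwise.
Sandbag: 28.9 × 10 = 289 N down at 6.13 m → arm 6.13 m, τ = 289 × 6.13 = 1772 N·m clockwise.
Net moment of the loads = 3719 N·m clockwise.
The upward force F acts at the right end, arm 7.71 m, giving F × 7.71 counterclockwise.
Balancing moments: F × 7.71 = 3719, giving F = 3719 / 7.71 = 482 N.

F ≈ 482 N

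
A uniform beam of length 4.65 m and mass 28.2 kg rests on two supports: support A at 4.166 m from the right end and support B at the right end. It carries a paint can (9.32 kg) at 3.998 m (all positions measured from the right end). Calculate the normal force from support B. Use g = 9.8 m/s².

Choose support A as the axis so its reaction then has zero moment arm.
Beam weight: 28.2 × 9.8 = 276.4 N down at 2.325 m → arm 1.841 m, τ = 276.4 × 1.841 = 508.9 N·m clockwise.
Paint can: 9.32 × 9.8 = 91.34 N down at 3.998 m → arm 0.168 m, τ = 91.34 × 0.168 = 15.35 N·m clockwise.
Net load moment about support A = 524.2 N·m clockwise.
Reaction R at support B is upward at 0 m, arm 4.166 m → moment R × 4.166 counterclockwise.
For rotational equilibrium, R × 4.166 = 524.2, so R = 126 N.

R_B ≈ 126 N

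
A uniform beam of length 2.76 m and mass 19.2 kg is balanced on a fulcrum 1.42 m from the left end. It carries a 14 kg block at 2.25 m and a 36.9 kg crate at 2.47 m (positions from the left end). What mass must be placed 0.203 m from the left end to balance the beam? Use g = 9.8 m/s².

m ≈ 40.8 kg

Taking torques about the fulcrum (at 1.42 m from the left end):
Beam weight: 19.2 × 9.8 = 188.2 N down at 1.38 m → arm 0.04 m, τ = 188.2 × 0.04 = 7.528 N·m counterclockwise.
Block: 14 × 9.8 = 137.2 N down at 2.25 m → arm 0.83 m, τ = 137.2 × 0.83 = 113.9 N·m clockwise.
Crate: 36.9 × 9.8 = 361.6 N down at 2.47 m → arm 1.05 m, τ = 361.6 × 1.05 = 379.7 N·m clockwise.
Net moment of known loads = 486.1 N·m clockwise.
An unknown mass m at 0.203 m has arm 1.217 m; its moment is m·g·1.217 counterclockwise.
Στ = 0 ⇒ m × 9.8 × 1.217 = 486.1 ⇒ m = 486.1 / (9.8 × 1.217) = 40.8 kg.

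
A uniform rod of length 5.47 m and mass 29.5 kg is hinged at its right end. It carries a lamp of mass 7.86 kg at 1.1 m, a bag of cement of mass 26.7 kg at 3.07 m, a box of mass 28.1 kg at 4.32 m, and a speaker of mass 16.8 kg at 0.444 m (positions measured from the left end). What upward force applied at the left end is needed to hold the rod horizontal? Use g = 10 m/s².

F ≈ 541 N

Take moments about the right end.
Beam weight: 29.5 × 10 = 295 N down at 2.735 m → arm 2.735 m, τ = 295 × 2.735 = 806.8 N·m counterclockwise.
Lamp: 7.86 × 10 = 78.6 N down at 1.1 m → arm 4.37 m, τ = 78.6 × 4.37 = 343.5 N·m counterclockwise.
Bag of cement: 26.7 × 10 = 267 N down at 3.07 m → arm 2.4 m, τ = 267 × 2.4 = 640.8 N·m counterclockwise.
Box: 28.1 × 10 = 281 N down at 4.32 m → arm 1.15 m, τ = 281 × 1.15 = 323.1 N·m counterclockwise.
Speaker: 16.8 × 10 = 168 N down at 0.444 m → arm 5.026 m, τ = 168 × 5.026 = 844.4 N·m counterclockwise.
Net moment of the loads = 2959 N·m counterclockwise.
The upward force F acts at the left end, arm 5.47 m, giving F × 5.47 clockwise.
For rotational equilibrium, F × 5.47 = 2959, so F = 2959 / 5.47 = 541 N.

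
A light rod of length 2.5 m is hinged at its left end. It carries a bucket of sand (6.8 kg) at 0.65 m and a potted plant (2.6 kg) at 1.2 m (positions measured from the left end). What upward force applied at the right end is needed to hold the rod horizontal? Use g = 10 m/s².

Sum moments about the left end (the unknown pivot reaction has zero arm there).
Bucket of sand: 6.8 × 10 = 68 N down at 0.65 m → arm 0.65 m, τ = 68 × 0.65 = 44.2 N·m clockwise.
Potted plant: 2.6 × 10 = 26 N down at 1.2 m → arm 1.2 m, τ = 26 × 1.2 = 31.2 N·m clockwise.
Net moment of the loads = 75.4 N·m clockwise.
The upward force F acts at the right end, arm 2.5 m, giving F × 2.5 counterclockwise.
Στ = 0 ⇒ F × 2.5 = 75.4 ⇒ F = 75.4 / 2.5 = 30.2 N.

F ≈ 30.2 N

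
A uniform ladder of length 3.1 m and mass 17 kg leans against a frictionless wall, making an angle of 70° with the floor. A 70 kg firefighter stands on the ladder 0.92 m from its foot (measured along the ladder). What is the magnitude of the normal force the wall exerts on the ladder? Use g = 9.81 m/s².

N_wall ≈ 105 N

Take moments about the foot of the ladder.
Ladder weight 17×9.81 = 166.8 N acts at 1.55 m along the ladder; its horizontal arm is 1.55·cos70° = 0.5301 m → τ = 88.42 N·m clockwise.
Firefighter: 70×9.81 = 686.7 N at 0.92 m → arm 0.3147 m → τ = 216.1 N·m clockwise.
Wall normal N acts horizontally at the top; its moment arm is the height L sinθ = 3.1·sin70° = 2.913 m, counterclockwise.
Setting net torque to zero: N × 2.913 = 304.5 → N = 105 N.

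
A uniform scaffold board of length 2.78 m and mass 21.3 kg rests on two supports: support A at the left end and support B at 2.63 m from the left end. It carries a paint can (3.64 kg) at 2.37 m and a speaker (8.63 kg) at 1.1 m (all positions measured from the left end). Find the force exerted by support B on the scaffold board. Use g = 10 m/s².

R_B ≈ 181 N

About support A:
Beam weight: 21.3 × 10 = 213 N down at 1.39 m → arm 1.39 m, τ = 213 × 1.39 = 296.1 N·m clockwise.
Paint can: 3.64 × 10 = 36.4 N down at 2.37 m → arm 2.37 m, τ = 36.4 × 2.37 = 86.27 N·m clockwise.
Speaker: 8.63 × 10 = 86.3 N down at 1.1 m → arm 1.1 m, τ = 86.3 × 1.1 = 94.93 N·m clockwise.
Net load moment about support A = 477.3 N·m clockwise.
Reaction R at support B is upward at 2.63 m, arm 2.63 m → moment R × 2.63 counterclockwise.
Setting net torque to zero: R × 2.63 = 477.3 → R = 181 N.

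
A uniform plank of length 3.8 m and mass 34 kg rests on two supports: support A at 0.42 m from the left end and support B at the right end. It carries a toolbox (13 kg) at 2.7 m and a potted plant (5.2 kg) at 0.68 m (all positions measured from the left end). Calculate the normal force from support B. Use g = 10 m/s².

Take moments about support A.
Beam weight: 34 × 10 = 340 N down at 1.9 m → arm 1.48 m, τ = 340 × 1.48 = 503.2 N·m clockwise.
Toolbox: 13 × 10 = 130 N down at 2.7 m → arm 2.28 m, τ = 130 × 2.28 = 296.4 N·m clockwise.
Potted plant: 5.2 × 10 = 52 N down at 0.68 m → arm 0.26 m, τ = 52 × 0.26 = 13.52 N·m clockwise.
Net load moment about support A = 813.1 N·m clockwise.
Reaction R at support B is upward at 3.8 m, arm 3.38 m → moment R × 3.38 counterclockwise.
Στ = 0 ⇒ R × 3.38 = 813.1 ⇒ R = 241 N.

R_B ≈ 241 N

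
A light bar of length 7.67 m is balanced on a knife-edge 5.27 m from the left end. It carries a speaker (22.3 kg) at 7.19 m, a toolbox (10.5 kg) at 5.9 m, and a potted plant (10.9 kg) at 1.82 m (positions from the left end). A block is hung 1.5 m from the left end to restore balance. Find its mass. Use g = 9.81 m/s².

About the knife-edge (at 5.27 m from the left end):
Speaker: 22.3 × 9.81 = 218.8 N down at 7.19 m → arm 1.92 m, τ = 218.8 × 1.92 = 420.1 N·m clockwise.
Toolbox: 10.5 × 9.81 = 103 N down at 5.9 m → arm 0.63 m, τ = 103 × 0.63 = 64.89 N·m clockwise.
Potted plant: 10.9 × 9.81 = 106.9 N down at 1.82 m → arm 3.45 m, τ = 106.9 × 3.45 = 368.8 N·m counterclockwise.
Net moment of known loads = 116.2 N·m clockwise.
An unknown mass m at 1.5 m has arm 3.77 m; its moment is m·g·3.77 counterclockwise.
Balancing moments: m × 9.81 × 3.77 = 116.2, giving m = 116.2 / (9.81 × 3.77) = 3.14 kg.

m ≈ 3.14 kg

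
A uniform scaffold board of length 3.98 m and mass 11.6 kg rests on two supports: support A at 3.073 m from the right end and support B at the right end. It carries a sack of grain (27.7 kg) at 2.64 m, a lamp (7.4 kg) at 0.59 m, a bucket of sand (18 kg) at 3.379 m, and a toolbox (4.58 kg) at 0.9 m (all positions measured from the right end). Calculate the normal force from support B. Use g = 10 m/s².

Choose support A as the axis so its reaction then has zero moment arm.
Beam weight: 11.6 × 10 = 116 N down at 1.99 m → arm 1.083 m, τ = 116 × 1.083 = 125.6 N·m clockwise.
Sack of grain: 27.7 × 10 = 277 N down at 2.64 m → arm 0.433 m, τ = 277 × 0.433 = 119.9 N·m clockwise.
Lamp: 7.4 × 10 = 74 N down at 0.59 m → arm 2.483 m, τ = 74 × 2.483 = 183.7 N·m clockwise.
Bucket of sand: 18 × 10 = 180 N down at 3.379 m → arm 0.306 m, τ = 180 × 0.306 = 55.08 N·m counterclockwise.
Toolbox: 4.58 × 10 = 45.8 N down at 0.9 m → arm 2.173 m, τ = 45.8 × 2.173 = 99.52 N·m clockwise.
Net load moment about support A = 473.6 N·m clockwise.
Reaction R at support B is upward at 0 m, arm 3.073 m → moment R × 3.073 counterclockwise.
For rotational equilibrium, R × 3.073 = 473.6, so R = 154 N.

R_B ≈ 154 N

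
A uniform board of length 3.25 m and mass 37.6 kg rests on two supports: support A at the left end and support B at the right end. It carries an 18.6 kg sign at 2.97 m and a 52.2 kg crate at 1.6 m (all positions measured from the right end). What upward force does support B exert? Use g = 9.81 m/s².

R_B ≈ 460 N

Take moments about support A.
Beam weight: 37.6 × 9.81 = 368.9 N down at 1.625 m → arm 1.625 m, τ = 368.9 × 1.625 = 599.5 N·m clockwise.
Sign: 18.6 × 9.81 = 182.5 N down at 2.97 m → arm 0.28 m, τ = 182.5 × 0.28 = 51.1 N·m clockwise.
Crate: 52.2 × 9.81 = 512.1 N down at 1.6 m → arm 1.65 m, τ = 512.1 × 1.65 = 845 N·m clockwise.
Net load moment about support A = 1496 N·m clockwise.
Reaction R at support B is upward at 0 m, arm 3.25 m → moment R × 3.25 counterclockwise.
Setting net torque to zero: R × 3.25 = 1496 → R = 460 N.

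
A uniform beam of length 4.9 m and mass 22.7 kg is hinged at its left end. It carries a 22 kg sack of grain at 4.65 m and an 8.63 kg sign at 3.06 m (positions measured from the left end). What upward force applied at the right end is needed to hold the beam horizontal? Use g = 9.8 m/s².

F ≈ 369 N

Choose the left end as the axis so the unknown pivot reaction has zero arm there.
Beam weight: 22.7 × 9.8 = 222.5 N down at 2.45 m → arm 2.45 m, τ = 222.5 × 2.45 = 545.1 N·m clockwise.
Sack of grain: 22 × 9.8 = 215.6 N down at 4.65 m → arm 4.65 m, τ = 215.6 × 4.65 = 1003 N·m clockwise.
Sign: 8.63 × 9.8 = 84.57 N down at 3.06 m → arm 3.06 m, τ = 84.57 × 3.06 = 258.8 N·m clockwise.
Net moment of the loads = 1807 N·m clockwise.
The upward force F acts at the right end, arm 4.9 m, giving F × 4.9 counterclockwise.
Balancing moments: F × 4.9 = 1807, giving F = 1807 / 4.9 = 369 N.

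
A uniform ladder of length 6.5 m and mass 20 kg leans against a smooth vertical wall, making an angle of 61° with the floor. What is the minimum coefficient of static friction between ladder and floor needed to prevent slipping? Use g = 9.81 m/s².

Taking torques about the foot of the ladder:
Ladder weight 20×9.81 = 196.2 N acts at 3.25 m along the ladder; its horizontal arm is 3.25·cos61° = 1.576 m → τ = 309.2 N·m clockwise.
Wall normal N acts horizontally at the top; its moment arm is the height L sinθ = 6.5·sin61° = 5.685 m, counterclockwise.
Setting net torque to zero: N × 5.685 = 309.2 → N = 54.39 N.
ΣFx = 0 ⇒ f = N_wall = 54.39 N. ΣFy = 0 ⇒ N_floor = 196.2 N.
μ_min = f / N_floor = 54.39 / 196.2 = 0.277.

μ_min ≈ 0.277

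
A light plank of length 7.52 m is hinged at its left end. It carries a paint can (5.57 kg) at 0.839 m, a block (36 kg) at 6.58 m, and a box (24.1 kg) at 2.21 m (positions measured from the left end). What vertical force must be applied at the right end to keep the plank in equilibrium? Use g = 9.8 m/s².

Choose the left end as the axis so the unknown pivot reaction has zero arm there.
Paint can: 5.57 × 9.8 = 54.59 N down at 0.839 m → arm 0.839 m, τ = 54.59 × 0.839 = 45.8 N·m clockwise.
Block: 36 × 9.8 = 352.8 N down at 6.58 m → arm 6.58 m, τ = 352.8 × 6.58 = 2321 N·m clockwise.
Box: 24.1 × 9.8 = 236.2 N down at 2.21 m → arm 2.21 m, τ = 236.2 × 2.21 = 522 N·m clockwise.
Net moment of the loads = 2889 N·m clockwise.
The upward force F acts at the right end, arm 7.52 m, giving F × 7.52 counterclockwise.
Στ = 0 ⇒ F × 7.52 = 2889 ⇒ F = 2889 / 7.52 = 384 N.

F ≈ 384 N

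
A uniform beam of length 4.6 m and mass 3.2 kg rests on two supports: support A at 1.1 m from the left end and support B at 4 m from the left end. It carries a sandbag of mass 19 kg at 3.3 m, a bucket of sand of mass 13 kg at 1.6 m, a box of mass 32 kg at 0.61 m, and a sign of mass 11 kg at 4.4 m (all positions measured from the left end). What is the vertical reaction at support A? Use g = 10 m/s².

About support B:
Beam weight: 3.2 × 10 = 32 N down at 2.3 m → arm 1.7 m, τ = 32 × 1.7 = 54.4 N·m counterclockwise.
Sandbag: 19 × 10 = 190 N down at 3.3 m → arm 0.7 m, τ = 190 × 0.7 = 133 N·m counterclockwise.
Bucket of sand: 13 × 10 = 130 N down at 1.6 m → arm 2.4 m, τ = 130 × 2.4 = 312 N·m counterclockwise.
Box: 32 × 10 = 320 N down at 0.61 m → arm 3.39 m, τ = 320 × 3.39 = 1085 N·m counterclockwise.
Sign: 11 × 10 = 110 N down at 4.4 m → arm 0.4 m, τ = 110 × 0.4 = 44 N·m clockwise.
Net load moment about support B = 1540 N·m counterclockwise.
Reaction R at support A is upward at 1.1 m, arm 2.9 m → moment R × 2.9 clockwise.
Στ = 0 ⇒ R × 2.9 = 1540 ⇒ R = 531 N.

R_A ≈ 531 N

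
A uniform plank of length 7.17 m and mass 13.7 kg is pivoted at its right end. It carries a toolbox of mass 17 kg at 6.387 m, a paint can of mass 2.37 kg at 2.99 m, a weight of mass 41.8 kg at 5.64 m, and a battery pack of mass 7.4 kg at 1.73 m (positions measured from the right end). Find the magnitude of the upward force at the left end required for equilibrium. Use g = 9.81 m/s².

F ≈ 566 N

Taking torques about the right end:
Beam weight: 13.7 × 9.81 = 134.4 N down at 3.585 m → arm 3.585 m, τ = 134.4 × 3.585 = 481.8 N·m counterclockwise.
Toolbox: 17 × 9.81 = 166.8 N down at 6.387 m → arm 6.387 m, τ = 166.8 × 6.387 = 1065 N·m counterclockwise.
Paint can: 2.37 × 9.81 = 23.25 N down at 2.99 m → arm 2.99 m, τ = 23.25 × 2.99 = 69.52 N·m counterclockwise.
Weight: 41.8 × 9.81 = 410.1 N down at 5.64 m → arm 5.64 m, τ = 410.1 × 5.64 = 2313 N·m counterclockwise.
Battery pack: 7.4 × 9.81 = 72.59 N down at 1.73 m → arm 1.73 m, τ = 72.59 × 1.73 = 125.6 N·m counterclockwise.
Net moment of the loads = 4055 N·m counterclockwise.
The upward force F acts at the left end, arm 7.17 m, giving F × 7.17 clockwise.
Balancing moments: F × 7.17 = 4055, giving F = 4055 / 7.17 = 566 N.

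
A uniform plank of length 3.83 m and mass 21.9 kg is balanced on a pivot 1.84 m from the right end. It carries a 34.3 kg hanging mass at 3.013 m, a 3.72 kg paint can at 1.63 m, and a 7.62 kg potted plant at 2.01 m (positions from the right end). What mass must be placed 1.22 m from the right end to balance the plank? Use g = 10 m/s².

Take moments about the pivot (at 1.84 m from the right end).
Beam weight: 21.9 × 10 = 219 N down at 1.915 m → arm 0.075 m, τ = 219 × 0.075 = 16.43 N·m counterclockwise.
Hanging mass: 34.3 × 10 = 343 N down at 3.013 m → arm 1.173 m, τ = 343 × 1.173 = 402.3 N·m counterclockwise.
Paint can: 3.72 × 10 = 37.2 N down at 1.63 m → arm 0.21 m, τ = 37.2 × 0.21 = 7.812 N·m clockwise.
Potted plant: 7.62 × 10 = 76.2 N down at 2.01 m → arm 0.17 m, τ = 76.2 × 0.17 = 12.95 N·m counterclockwise.
Net moment of known loads = 423.9 N·m counterclockwise.
An unknown mass m at 1.22 m has arm 0.62 m; its moment is m·g·0.62 clockwise.
Balancing moments: m × 10 × 0.62 = 423.9, giving m = 423.9 / (10 × 0.62) = 68.4 kg.

m ≈ 68.4 kg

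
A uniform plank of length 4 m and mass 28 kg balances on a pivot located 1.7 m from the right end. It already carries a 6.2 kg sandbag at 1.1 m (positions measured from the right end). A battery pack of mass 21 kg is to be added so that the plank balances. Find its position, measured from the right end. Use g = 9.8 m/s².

x ≈ 1.48 m from the right end

About the pivot (at 1.7 m from the right end):
Beam weight: 28 × 9.8 = 274.4 N down at 2 m → arm 0.3 m, τ = 274.4 × 0.3 = 82.32 N·m counterclockwise.
Sandbag: 6.2 × 9.8 = 60.76 N down at 1.1 m → arm 0.6 m, τ = 60.76 × 0.6 = 36.46 N·m clockwise.
Net moment of existing loads = 45.86 N·m counterclockwise.
The battery pack weighs 21 × 9.8 = 205.8 N and must supply an equal clockwise moment, so its lever arm about the pivot is 45.86 / 205.8 = 0.223 m.
That puts it at 1.7 − 0.223 = 1.48 m from the right end.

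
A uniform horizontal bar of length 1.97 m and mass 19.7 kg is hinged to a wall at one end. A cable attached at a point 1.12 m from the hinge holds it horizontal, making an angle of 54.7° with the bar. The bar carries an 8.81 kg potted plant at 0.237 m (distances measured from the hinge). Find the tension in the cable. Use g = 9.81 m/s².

T ≈ 231 N

Take moments about the hinge.
Beam weight: 19.7 × 9.81 = 193.3 N down at 0.985 m → arm 0.985 m, τ = 193.3 × 0.985 = 190.4 N·m clockwise.
Potted plant: 8.81 × 9.81 = 86.43 N down at 0.237 m → arm 0.237 m, τ = 86.43 × 0.237 = 20.48 N·m clockwise.
Total clockwise load moment = 210.9 N·m.
The cable tension T acts at 1.12 m; only its component perpendicular to the bar, T sinθ, produces torque. sin 54.7° = 0.8161.
Setting net torque to zero: T × 1.12 × 0.8161 = 210.9 → T = 210.9 / 0.914 = 231 N.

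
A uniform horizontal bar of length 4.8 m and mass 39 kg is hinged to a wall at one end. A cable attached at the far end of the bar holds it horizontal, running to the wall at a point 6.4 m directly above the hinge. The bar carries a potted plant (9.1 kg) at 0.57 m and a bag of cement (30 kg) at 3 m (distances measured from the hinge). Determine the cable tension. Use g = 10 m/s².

T ≈ 492 N

Sum moments about the hinge (the unknown hinge reaction has zero arm there).
Beam weight: 39 × 10 = 390 N down at 2.4 m → arm 2.4 m, τ = 390 × 2.4 = 936 N·m clockwise.
Potted plant: 9.1 × 10 = 91 N down at 0.57 m → arm 0.57 m, τ = 91 × 0.57 = 51.87 N·m clockwise.
Bag of cement: 30 × 10 = 300 N down at 3 m → arm 3 m, τ = 300 × 3 = 900 N·m clockwise.
Total clockwise load moment = 1888 N·m.
The cable tension T acts at 4.8 m; only its component perpendicular to the bar, T sinθ, produces torque. sinθ = h/√(h²+d²) = 6.4/√(6.4²+4.8²) = 0.8.
Setting net torque to zero: T × 4.8 × 0.8 = 1888 → T = 1888 / 3.84 = 492 N.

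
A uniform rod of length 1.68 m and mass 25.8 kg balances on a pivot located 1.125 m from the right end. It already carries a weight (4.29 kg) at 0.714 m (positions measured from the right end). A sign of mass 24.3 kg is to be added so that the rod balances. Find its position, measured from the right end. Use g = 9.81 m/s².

x ≈ 1.5 m from the right end

Sum moments about the pivot (at 1.125 m from the right end) (the support reaction has zero arm there).
Beam weight: 25.8 × 9.81 = 253.1 N down at 0.84 m → arm 0.285 m, τ = 253.1 × 0.285 = 72.13 N·m clockwise.
Weight: 4.29 × 9.81 = 42.08 N down at 0.714 m → arm 0.411 m, τ = 42.08 × 0.411 = 17.29 N·m clockwise.
Net moment of existing loads = 89.42 N·m clockwise.
The sign weighs 24.3 × 9.81 = 238.4 N and must supply an equal counterclockwise moment, so its lever arm about the pivot is 89.42 / 238.4 = 0.375 m.
That puts it at 1.125 + 0.375 = 1.5 m from the right end.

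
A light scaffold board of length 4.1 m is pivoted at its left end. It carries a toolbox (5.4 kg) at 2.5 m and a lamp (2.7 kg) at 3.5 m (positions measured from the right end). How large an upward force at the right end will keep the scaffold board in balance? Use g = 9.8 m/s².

F ≈ 24.5 N

Choose the left end as the axis so the unknown pivot reaction has zero arm there.
Toolbox: 5.4 × 9.8 = 52.92 N down at 2.5 m → arm 1.6 m, τ = 52.92 × 1.6 = 84.67 N·m clockwise.
Lamp: 2.7 × 9.8 = 26.46 N down at 3.5 m → arm 0.6 m, τ = 26.46 × 0.6 = 15.88 N·m clockwise.
Net moment of the loads = 100.5 N·m clockwise.
The upward force F acts at the right end, arm 4.1 m, giving F × 4.1 counterclockwise.
For rotational equilibrium, F × 4.1 = 100.5, so F = 100.5 / 4.1 = 24.5 N.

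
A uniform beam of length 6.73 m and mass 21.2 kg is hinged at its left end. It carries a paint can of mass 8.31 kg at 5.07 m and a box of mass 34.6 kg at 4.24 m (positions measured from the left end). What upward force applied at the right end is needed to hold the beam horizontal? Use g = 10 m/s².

F ≈ 387 N

Taking torques about the left end:
Beam weight: 21.2 × 10 = 212 N down at 3.365 m → arm 3.365 m, τ = 212 × 3.365 = 713.4 N·m clockwise.
Paint can: 8.31 × 10 = 83.1 N down at 5.07 m → arm 5.07 m, τ = 83.1 × 5.07 = 421.3 N·m clockwise.
Box: 34.6 × 10 = 346 N down at 4.24 m → arm 4.24 m, τ = 346 × 4.24 = 1467 N·m clockwise.
Net moment of the loads = 2602 N·m clockwise.
The upward force F acts at the right end, arm 6.73 m, giving F × 6.73 counterclockwise.
For rotational equilibrium, F × 6.73 = 2602, so F = 2602 / 6.73 = 387 N.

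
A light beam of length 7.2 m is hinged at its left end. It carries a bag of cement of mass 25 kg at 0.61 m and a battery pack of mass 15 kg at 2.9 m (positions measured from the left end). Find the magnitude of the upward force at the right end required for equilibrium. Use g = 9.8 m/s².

F ≈ 80 N

Taking torques about the left end:
Bag of cement: 25 × 9.8 = 245 N down at 0.61 m → arm 0.61 m, τ = 245 × 0.61 = 149.4 N·m clockwise.
Battery pack: 15 × 9.8 = 147 N down at 2.9 m → arm 2.9 m, τ = 147 × 2.9 = 426.3 N·m clockwise.
Net moment of the loads = 575.7 N·m clockwise.
The upward force F acts at the right end, arm 7.2 m, giving F × 7.2 counterclockwise.
For rotational equilibrium, F × 7.2 = 575.7, so F = 575.7 / 7.2 = 80 N.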